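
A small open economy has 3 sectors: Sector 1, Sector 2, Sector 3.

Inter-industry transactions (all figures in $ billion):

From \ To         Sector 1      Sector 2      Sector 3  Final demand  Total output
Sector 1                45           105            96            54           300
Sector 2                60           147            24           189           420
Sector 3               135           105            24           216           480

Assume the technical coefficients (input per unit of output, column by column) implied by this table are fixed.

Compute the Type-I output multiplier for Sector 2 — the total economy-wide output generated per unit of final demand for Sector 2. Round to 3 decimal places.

m_2 = 3.387

Technical coefficients a_ij = z_ij / X_j:
  a_11 = 45/300 = 0.15, a_21 = 60/300 = 0.20, a_31 = 135/300 = 0.45
  a_12 = 105/420 = 0.25, a_22 = 147/420 = 0.35, a_32 = 105/420 = 0.25
  a_13 = 96/480 = 0.20, a_23 = 24/480 = 0.05, a_33 = 24/480 = 0.05
I − A =
  [   0.85    -0.25    -0.20]
  [  -0.20     0.65    -0.05]
  [  -0.45    -0.25     0.95]
Cofactors of I−A, C_ij = (−1)^(i+j)·(minor ij) (rows/columns in the sector order above):
  C_11 = (0.65)(0.95) − (-0.05)(-0.25) = 0.6050
  C_12 = −[(-0.20)(0.95) − (-0.05)(-0.45)] = 0.2125
  C_13 = (-0.20)(-0.25) − (0.65)(-0.45) = 0.3425
  C_21 = −[(-0.25)(0.95) − (-0.20)(-0.25)] = 0.2875
  C_22 = (0.85)(0.95) − (-0.20)(-0.45) = 0.7175
  C_23 = −[(0.85)(-0.25) − (-0.25)(-0.45)] = 0.3250
  C_31 = (-0.25)(-0.05) − (-0.20)(0.65) = 0.1425
  C_32 = −[(0.85)(-0.05) − (-0.20)(-0.20)] = 0.0825
  C_33 = (0.85)(0.65) − (-0.25)(-0.20) = 0.5025
det(I−A) = Σ_j (I−A)_1j·C_1j = (0.85)(0.6050) + (-0.25)(0.2125) + (-0.20)(0.3425) = 0.392625
adj(I−A) = Cᵀ =
  [ 0.6050   0.2875   0.1425]
  [ 0.2125   0.7175   0.0825]
  [ 0.3425   0.3250   0.5025]
(I − A)⁻¹ = adj(I−A) / det(I−A) ≈
  [   1.5409     0.7323     0.3629]
  [   0.5412     1.8274     0.2101]
  [   0.8723     0.8278     1.2798]
The output multiplier for sector j is the column-j sum of the Leontief inverse (I − A)⁻¹ = adj(I−A) / det(I−A).
Column 2 of adj(I−A): (0.2875, 0.7175, 0.3250); det(I−A) = 0.392625.
m_2 = (0.2875 + 0.7175 + 0.3250) / 0.392625 = 1.33 / 0.392625 ≈ 3.387.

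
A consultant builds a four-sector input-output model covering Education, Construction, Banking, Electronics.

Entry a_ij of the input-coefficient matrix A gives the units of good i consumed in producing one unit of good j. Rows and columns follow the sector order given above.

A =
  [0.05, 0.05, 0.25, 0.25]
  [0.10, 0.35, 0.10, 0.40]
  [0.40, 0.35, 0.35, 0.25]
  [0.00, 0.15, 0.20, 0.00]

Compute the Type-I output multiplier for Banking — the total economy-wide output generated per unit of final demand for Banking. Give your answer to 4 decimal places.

m_3 = 6.1683

I − A =
  [   0.95    -0.05    -0.25    -0.25]
  [  -0.10     0.65    -0.10    -0.40]
  [  -0.40    -0.35     0.65    -0.25]
  [   0.00    -0.15    -0.20     1.00]
Compute the cofactors C_ij = (−1)^(i+j)·(3×3 minor ij) of I−A; the adjugate is their transpose:
adj(I−A) = Cᵀ =
  [ 0.284250   0.168750   0.192750   0.186750]
  [ 0.132000   0.450000   0.201000   0.263250]
  [ 0.274750   0.403125   0.551750   0.367875]
  [ 0.074750   0.148125   0.140500   0.289125]
det(I−A) = Σ_j (I−A)_1j·C_1j = (0.95)(0.284250) + (-0.05)(0.132000) + (-0.25)(0.274750) + (-0.25)(0.074750) = 0.1760625
(I − A)⁻¹ = adj(I−A) / det(I−A) ≈
  [   1.61448     0.95847     1.09478     1.06070]
  [   0.74973     2.55591     1.14164     1.49521]
  [   1.56053     2.28967     3.13383     2.08946]
  [   0.42457     0.84132     0.79801     1.64217]
The output multiplier for sector j is the column-j sum of the Leontief inverse (I − A)⁻¹ = adj(I−A) / det(I−A).
Column 3 of adj(I−A): (0.192750, 0.201000, 0.551750, 0.140500); det(I−A) = 0.1760625.
m_3 = (0.192750 + 0.201000 + 0.551750 + 0.140500) / 0.1760625 = 1.086 / 0.1760625 ≈ 6.1683.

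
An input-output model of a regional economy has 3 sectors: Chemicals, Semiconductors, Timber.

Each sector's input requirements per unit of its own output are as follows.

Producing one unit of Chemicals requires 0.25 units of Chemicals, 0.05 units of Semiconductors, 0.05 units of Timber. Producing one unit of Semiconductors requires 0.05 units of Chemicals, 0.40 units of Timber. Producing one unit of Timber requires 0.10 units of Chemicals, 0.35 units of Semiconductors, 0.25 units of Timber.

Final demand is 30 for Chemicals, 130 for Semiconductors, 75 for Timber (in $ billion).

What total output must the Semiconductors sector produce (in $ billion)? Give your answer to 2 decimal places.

I − A =
  [   0.75    -0.05    -0.10]
  [  -0.05     1.00    -0.35]
  [  -0.05    -0.40     0.75]
Cofactors of I−A, C_ij = (−1)^(i+j)·(minor ij) (rows/columns in the sector order above):
  C_11 = (1.00)(0.75) − (-0.35)(-0.40) = 0.6100
  C_12 = −[(-0.05)(0.75) − (-0.35)(-0.05)] = 0.0550
  C_13 = (-0.05)(-0.40) − (1.00)(-0.05) = 0.0700
  C_21 = −[(-0.05)(0.75) − (-0.10)(-0.40)] = 0.0775
  C_22 = (0.75)(0.75) − (-0.10)(-0.05) = 0.5575
  C_23 = −[(0.75)(-0.40) − (-0.05)(-0.05)] = 0.3025
  C_31 = (-0.05)(-0.35) − (-0.10)(1.00) = 0.1175
  C_32 = −[(0.75)(-0.35) − (-0.10)(-0.05)] = 0.2675
  C_33 = (0.75)(1.00) − (-0.05)(-0.05) = 0.7475
det(I−A) = Σ_j (I−A)_1j·C_1j = (0.75)(0.6100) + (-0.05)(0.0550) + (-0.10)(0.0700) = 0.44775
adj(I−A) = Cᵀ =
  [ 0.6100   0.0775   0.1175]
  [ 0.0550   0.5575   0.2675]
  [ 0.0700   0.3025   0.7475]
(I − A)⁻¹ = adj(I−A) / det(I−A) ≈
  [   1.3624     0.1731     0.2624]
  [   0.1228     1.2451     0.5974]
  [   0.1563     0.6756     1.6695]
x = (I − A)⁻¹ d = adj(I−A)·d / det(I−A), with det(I−A) = 0.44775:
  x_1 = (0.6100·30 + 0.0775·130 + 0.1175·75) / 0.44775 = 37.1875 / 0.44775 ≈ 83.05
  x_2 = (0.0550·30 + 0.5575·130 + 0.2675·75) / 0.44775 = 94.1875 / 0.44775 ≈ 210.36
  x_3 = (0.0700·30 + 0.3025·130 + 0.7475·75) / 0.44775 = 97.4875 / 0.44775 ≈ 217.73

x_2 = 210.36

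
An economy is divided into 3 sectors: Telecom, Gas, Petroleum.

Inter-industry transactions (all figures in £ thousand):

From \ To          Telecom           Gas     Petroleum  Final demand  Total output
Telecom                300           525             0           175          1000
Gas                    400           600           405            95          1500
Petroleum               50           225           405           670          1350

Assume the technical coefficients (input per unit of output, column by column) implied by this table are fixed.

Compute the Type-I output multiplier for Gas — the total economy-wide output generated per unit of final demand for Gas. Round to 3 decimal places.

Technical coefficients a_ij = z_ij / X_j:
  a_11 = 300/1000 = 0.30, a_21 = 400/1000 = 0.40, a_31 = 50/1000 = 0.05
  a_12 = 525/1500 = 0.35, a_22 = 600/1500 = 0.40, a_32 = 225/1500 = 0.15
  a_13 = 0/1350 = 0.00, a_23 = 405/1350 = 0.30, a_33 = 405/1350 = 0.30
I − A =
  [   0.70    -0.35     0.00]
  [  -0.40     0.60    -0.30]
  [  -0.05    -0.15     0.70]
Cofactors of I−A, C_ij = (−1)^(i+j)·(minor ij) (rows/columns in the sector order above):
  C_11 = (0.60)(0.70) − (-0.30)(-0.15) = 0.3750
  C_12 = −[(-0.40)(0.70) − (-0.30)(-0.05)] = 0.2950
  C_13 = (-0.40)(-0.15) − (0.60)(-0.05) = 0.0900
  C_21 = −[(-0.35)(0.70) − (0.00)(-0.15)] = 0.2450
  C_22 = (0.70)(0.70) − (0.00)(-0.05) = 0.4900
  C_23 = −[(0.70)(-0.15) − (-0.35)(-0.05)] = 0.1225
  C_31 = (-0.35)(-0.30) − (0.00)(0.60) = 0.1050
  C_32 = −[(0.70)(-0.30) − (0.00)(-0.40)] = 0.2100
  C_33 = (0.70)(0.60) − (-0.35)(-0.40) = 0.2800
det(I−A) = Σ_j (I−A)_1j·C_1j = (0.70)(0.3750) + (-0.35)(0.2950) + (0.00)(0.0900) = 0.15925
adj(I−A) = Cᵀ =
  [ 0.3750   0.2450   0.1050]
  [ 0.2950   0.4900   0.2100]
  [ 0.0900   0.1225   0.2800]
(I − A)⁻¹ = adj(I−A) / det(I−A) ≈
  [   2.3548     1.5385     0.6593]
  [   1.8524     3.0769     1.3187]
  [   0.5651     0.7692     1.7582]
The output multiplier for sector j is the column-j sum of the Leontief inverse (I − A)⁻¹ = adj(I−A) / det(I−A).
Column 2 of adj(I−A): (0.2450, 0.4900, 0.1225); det(I−A) = 0.15925.
m_2 = (0.2450 + 0.4900 + 0.1225) / 0.15925 = 0.8575 / 0.15925 ≈ 5.385.

m_2 = 5.385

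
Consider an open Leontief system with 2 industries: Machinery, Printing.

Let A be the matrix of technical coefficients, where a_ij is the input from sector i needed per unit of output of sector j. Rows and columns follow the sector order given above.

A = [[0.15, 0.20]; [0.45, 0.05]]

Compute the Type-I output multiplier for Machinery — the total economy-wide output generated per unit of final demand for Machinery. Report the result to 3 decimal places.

I − A =
  [   0.85    -0.20]
  [  -0.45     0.95]
det(I−A) = (0.85)(0.95) − (-0.20)(-0.45) = 0.7175
adj(I−A) = [[0.95, 0.20], [0.45, 0.85]]
(I − A)⁻¹ = adj(I−A) / det(I−A) ≈
  [   1.3240     0.2787]
  [   0.6272     1.1847]
The output multiplier for sector j is the column-j sum of the Leontief inverse (I − A)⁻¹ = adj(I−A) / det(I−A).
Column M of adj(I−A): (0.95, 0.45); det(I−A) = 0.7175.
m_M = (0.95 + 0.45) / 0.7175 = 1.40 / 0.7175 ≈ 1.951.

m_M = 1.951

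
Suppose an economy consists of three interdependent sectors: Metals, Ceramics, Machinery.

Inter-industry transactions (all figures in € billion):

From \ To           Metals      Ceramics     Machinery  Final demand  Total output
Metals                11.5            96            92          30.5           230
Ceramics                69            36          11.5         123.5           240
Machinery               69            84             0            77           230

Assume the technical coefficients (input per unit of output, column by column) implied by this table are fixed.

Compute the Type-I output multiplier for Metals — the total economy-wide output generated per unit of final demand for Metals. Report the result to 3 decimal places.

m_1 = 2.894

Technical coefficients a_ij = z_ij / X_j:
  a_11 = 11.5/230 = 0.05, a_21 = 69/230 = 0.30, a_31 = 69/230 = 0.30
  a_12 = 96/240 = 0.40, a_22 = 36/240 = 0.15, a_32 = 84/240 = 0.35
  a_13 = 92/230 = 0.40, a_23 = 11.5/230 = 0.05, a_33 = 0/230 = 0.00
I − A =
  [   0.95    -0.40    -0.40]
  [  -0.30     0.85    -0.05]
  [  -0.30    -0.35     1.00]
Cofactors of I−A, C_ij = (−1)^(i+j)·(minor ij) (rows/columns in the sector order above):
  C_11 = (0.85)(1.00) − (-0.05)(-0.35) = 0.8325
  C_12 = −[(-0.30)(1.00) − (-0.05)(-0.30)] = 0.3150
  C_13 = (-0.30)(-0.35) − (0.85)(-0.30) = 0.3600
  C_21 = −[(-0.40)(1.00) − (-0.40)(-0.35)] = 0.5400
  C_22 = (0.95)(1.00) − (-0.40)(-0.30) = 0.8300
  C_23 = −[(0.95)(-0.35) − (-0.40)(-0.30)] = 0.4525
  C_31 = (-0.40)(-0.05) − (-0.40)(0.85) = 0.3600
  C_32 = −[(0.95)(-0.05) − (-0.40)(-0.30)] = 0.1675
  C_33 = (0.95)(0.85) − (-0.40)(-0.30) = 0.6875
det(I−A) = Σ_j (I−A)_1j·C_1j = (0.95)(0.8325) + (-0.40)(0.3150) + (-0.40)(0.3600) = 0.520875
adj(I−A) = Cᵀ =
  [ 0.8325   0.5400   0.3600]
  [ 0.3150   0.8300   0.1675]
  [ 0.3600   0.4525   0.6875]
(I − A)⁻¹ = adj(I−A) / det(I−A) ≈
  [   1.5983     1.0367     0.6911]
  [   0.6048     1.5935     0.3216]
  [   0.6911     0.8687     1.3199]
The output multiplier for sector j is the column-j sum of the Leontief inverse (I − A)⁻¹ = adj(I−A) / det(I−A).
Column 1 of adj(I−A): (0.8325, 0.3150, 0.3600); det(I−A) = 0.520875.
m_1 = (0.8325 + 0.3150 + 0.3600) / 0.520875 = 1.5075 / 0.520875 ≈ 2.894.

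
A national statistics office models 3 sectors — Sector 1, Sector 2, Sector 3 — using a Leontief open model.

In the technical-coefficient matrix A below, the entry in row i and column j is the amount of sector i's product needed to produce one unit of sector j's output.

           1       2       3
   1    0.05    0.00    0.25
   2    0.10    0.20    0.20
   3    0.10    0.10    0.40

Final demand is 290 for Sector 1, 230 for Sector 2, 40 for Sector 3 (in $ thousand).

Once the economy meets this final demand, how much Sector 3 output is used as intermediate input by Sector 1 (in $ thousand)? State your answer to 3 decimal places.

I − A =
  [   0.95     0.00    -0.25]
  [  -0.10     0.80    -0.20]
  [  -0.10    -0.10     0.60]
Cofactors of I−A, C_ij = (−1)^(i+j)·(minor ij) (rows/columns in the sector order above):
  C_11 = (0.80)(0.60) − (-0.20)(-0.10) = 0.4600
  C_12 = −[(-0.10)(0.60) − (-0.20)(-0.10)] = 0.0800
  C_13 = (-0.10)(-0.10) − (0.80)(-0.10) = 0.0900
  C_21 = −[(0.00)(0.60) − (-0.25)(-0.10)] = 0.0250
  C_22 = (0.95)(0.60) − (-0.25)(-0.10) = 0.5450
  C_23 = −[(0.95)(-0.10) − (0.00)(-0.10)] = 0.0950
  C_31 = (0.00)(-0.20) − (-0.25)(0.80) = 0.2000
  C_32 = −[(0.95)(-0.20) − (-0.25)(-0.10)] = 0.2150
  C_33 = (0.95)(0.80) − (0.00)(-0.10) = 0.7600
det(I−A) = Σ_j (I−A)_1j·C_1j = (0.95)(0.4600) + (0.00)(0.0800) + (-0.25)(0.0900) = 0.4145
adj(I−A) = Cᵀ =
  [ 0.4600   0.0250   0.2000]
  [ 0.0800   0.5450   0.2150]
  [ 0.0900   0.0950   0.7600]
(I − A)⁻¹ = adj(I−A) / det(I−A) ≈
  [   1.1098     0.0603     0.4825]
  [   0.1930     1.3148     0.5187]
  [   0.2171     0.2292     1.8335]
First solve x = (I − A)⁻¹ d = adj(I−A)·d / det(I−A); in particular x_1 = (0.4600·290 + 0.0250·230 + 0.2000·40) / 0.4145 = 147.15 / 0.4145 ≈ 355.00603.
Intermediate flow from 3 to 1: z_31 = a_31 · x_1 = 0.10 × 147.15 / 0.4145 = 14.715 / 0.4145 ≈ 35.501.

z_31 = 35.501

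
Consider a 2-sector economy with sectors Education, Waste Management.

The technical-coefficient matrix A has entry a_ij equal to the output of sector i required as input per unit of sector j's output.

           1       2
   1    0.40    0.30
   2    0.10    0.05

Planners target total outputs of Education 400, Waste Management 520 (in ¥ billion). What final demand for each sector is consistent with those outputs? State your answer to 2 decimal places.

I − A =
  [   0.60    -0.30]
  [  -0.10     0.95]
d = (I − A) x:
  d_1 = (+0.60)·400 + (-0.30)·520 = 84.00
  d_2 = (-0.10)·400 + (+0.95)·520 = 454.00

d_1 = 84.00, d_2 = 454.00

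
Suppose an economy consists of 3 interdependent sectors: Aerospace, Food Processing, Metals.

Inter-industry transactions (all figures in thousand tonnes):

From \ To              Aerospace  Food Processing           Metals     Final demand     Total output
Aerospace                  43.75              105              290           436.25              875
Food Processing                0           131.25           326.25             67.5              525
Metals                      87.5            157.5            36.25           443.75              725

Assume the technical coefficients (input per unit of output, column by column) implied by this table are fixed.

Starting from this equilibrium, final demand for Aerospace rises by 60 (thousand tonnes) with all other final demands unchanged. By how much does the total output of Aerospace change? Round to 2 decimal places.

Technical coefficients a_ij = z_ij / X_j:
  a_AA = 43.75/875 = 0.05, a_FA = 0/875 = 0.00, a_MA = 87.5/875 = 0.10
  a_AF = 105/525 = 0.20, a_FF = 131.25/525 = 0.25, a_MF = 157.5/525 = 0.30
  a_AM = 290/725 = 0.40, a_FM = 326.25/725 = 0.45, a_MM = 36.25/725 = 0.05
I − A =
  [   0.95    -0.20    -0.40]
  [   0.00     0.75    -0.45]
  [  -0.10    -0.30     0.95]
Cofactors of I−A, C_ij = (−1)^(i+j)·(minor ij) (rows/columns in the sector order above):
  C_11 = (0.75)(0.95) − (-0.45)(-0.30) = 0.5775
  C_12 = −[(0.00)(0.95) − (-0.45)(-0.10)] = 0.0450
  C_13 = (0.00)(-0.30) − (0.75)(-0.10) = 0.0750
  C_21 = −[(-0.20)(0.95) − (-0.40)(-0.30)] = 0.3100
  C_22 = (0.95)(0.95) − (-0.40)(-0.10) = 0.8625
  C_23 = −[(0.95)(-0.30) − (-0.20)(-0.10)] = 0.3050
  C_31 = (-0.20)(-0.45) − (-0.40)(0.75) = 0.3900
  C_32 = −[(0.95)(-0.45) − (-0.40)(0.00)] = 0.4275
  C_33 = (0.95)(0.75) − (-0.20)(0.00) = 0.7125
det(I−A) = Σ_j (I−A)_1j·C_1j = (0.95)(0.5775) + (-0.20)(0.0450) + (-0.40)(0.0750) = 0.509625
adj(I−A) = Cᵀ =
  [ 0.5775   0.3100   0.3900]
  [ 0.0450   0.8625   0.4275]
  [ 0.0750   0.3050   0.7125]
(I − A)⁻¹ = adj(I−A) / det(I−A) ≈
  [   1.1332     0.6083     0.7653]
  [   0.0883     1.6924     0.8389]
  [   0.1472     0.5985     1.3981]
Δx = (I − A)⁻¹ Δd with Δd having +60 in the Aerospace component and 0 elsewhere.
So Δx_A = L_AA · (+60), where L_AA = adj(I−A)_AA / det(I−A) = 0.5775 / 0.509625.
Δx_A = 0.5775 × (+60) / 0.509625 = 34.65 / 0.509625 ≈ 67.99.

Δx_A = 67.99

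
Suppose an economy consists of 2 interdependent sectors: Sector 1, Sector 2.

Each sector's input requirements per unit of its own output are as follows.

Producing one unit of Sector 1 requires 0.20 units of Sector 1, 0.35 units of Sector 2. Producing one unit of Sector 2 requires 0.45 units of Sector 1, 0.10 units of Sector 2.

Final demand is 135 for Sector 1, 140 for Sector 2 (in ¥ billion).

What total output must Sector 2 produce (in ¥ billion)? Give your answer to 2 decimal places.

x_2 = 283.11

I − A =
  [   0.80    -0.45]
  [  -0.35     0.90]
det(I−A) = (0.80)(0.90) − (-0.45)(-0.35) = 0.5625
adj(I−A) = [[0.90, 0.45], [0.35, 0.80]]
(I − A)⁻¹ = adj(I−A) / det(I−A) ≈
  [   1.6000     0.8000]
  [   0.6222     1.4222]
x = (I − A)⁻¹ d = adj(I−A)·d / det(I−A), with det(I−A) = 0.5625:
  x_1 = (0.90·135 + 0.45·140) / 0.5625 = 184.50 / 0.5625 = 328.00
  x_2 = (0.35·135 + 0.80·140) / 0.5625 = 159.25 / 0.5625 ≈ 283.11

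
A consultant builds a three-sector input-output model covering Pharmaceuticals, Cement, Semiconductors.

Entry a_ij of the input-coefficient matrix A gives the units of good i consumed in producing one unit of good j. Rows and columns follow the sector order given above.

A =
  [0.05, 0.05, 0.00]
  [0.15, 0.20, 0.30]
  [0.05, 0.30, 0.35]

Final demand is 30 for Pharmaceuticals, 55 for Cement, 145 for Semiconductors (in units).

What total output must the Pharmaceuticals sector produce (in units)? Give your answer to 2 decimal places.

x_1 = 41.86

I − A =
  [   0.95    -0.05     0.00]
  [  -0.15     0.80    -0.30]
  [  -0.05    -0.30     0.65]
Cofactors of I−A, C_ij = (−1)^(i+j)·(minor ij) (rows/columns in the sector order above):
  C_11 = (0.80)(0.65) − (-0.30)(-0.30) = 0.4300
  C_12 = −[(-0.15)(0.65) − (-0.30)(-0.05)] = 0.1125
  C_13 = (-0.15)(-0.30) − (0.80)(-0.05) = 0.0850
  C_21 = −[(-0.05)(0.65) − (0.00)(-0.30)] = 0.0325
  C_22 = (0.95)(0.65) − (0.00)(-0.05) = 0.6175
  C_23 = −[(0.95)(-0.30) − (-0.05)(-0.05)] = 0.2875
  C_31 = (-0.05)(-0.30) − (0.00)(0.80) = 0.0150
  C_32 = −[(0.95)(-0.30) − (0.00)(-0.15)] = 0.2850
  C_33 = (0.95)(0.80) − (-0.05)(-0.15) = 0.7525
det(I−A) = Σ_j (I−A)_1j·C_1j = (0.95)(0.4300) + (-0.05)(0.1125) + (0.00)(0.0850) = 0.402875
adj(I−A) = Cᵀ =
  [ 0.4300   0.0325   0.0150]
  [ 0.1125   0.6175   0.2850]
  [ 0.0850   0.2875   0.7525]
(I − A)⁻¹ = adj(I−A) / det(I−A) ≈
  [   1.0673     0.0807     0.0372]
  [   0.2792     1.5327     0.7074]
  [   0.2110     0.7136     1.8678]
x = (I − A)⁻¹ d = adj(I−A)·d / det(I−A), with det(I−A) = 0.402875:
  x_1 = (0.4300·30 + 0.0325·55 + 0.0150·145) / 0.402875 = 16.8625 / 0.402875 ≈ 41.86
  x_2 = (0.1125·30 + 0.6175·55 + 0.2850·145) / 0.402875 = 78.6625 / 0.402875 ≈ 195.25
  x_3 = (0.0850·30 + 0.2875·55 + 0.7525·145) / 0.402875 = 127.475 / 0.402875 ≈ 316.41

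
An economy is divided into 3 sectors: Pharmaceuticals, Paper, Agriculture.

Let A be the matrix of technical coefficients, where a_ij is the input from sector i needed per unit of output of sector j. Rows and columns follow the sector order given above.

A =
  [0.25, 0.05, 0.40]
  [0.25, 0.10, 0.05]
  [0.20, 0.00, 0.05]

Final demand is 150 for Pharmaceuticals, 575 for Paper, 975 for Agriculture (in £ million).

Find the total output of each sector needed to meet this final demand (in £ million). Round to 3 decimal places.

x_1 = 914.029, x_2 = 960.494, x_3 = 1218.743

I − A =
  [   0.75    -0.05    -0.40]
  [  -0.25     0.90    -0.05]
  [  -0.20     0.00     0.95]
Cofactors of I−A, C_ij = (−1)^(i+j)·(minor ij) (rows/columns in the sector order above):
  C_11 = (0.90)(0.95) − (-0.05)(0.00) = 0.8550
  C_12 = −[(-0.25)(0.95) − (-0.05)(-0.20)] = 0.2475
  C_13 = (-0.25)(0.00) − (0.90)(-0.20) = 0.1800
  C_21 = −[(-0.05)(0.95) − (-0.40)(0.00)] = 0.0475
  C_22 = (0.75)(0.95) − (-0.40)(-0.20) = 0.6325
  C_23 = −[(0.75)(0.00) − (-0.05)(-0.20)] = 0.0100
  C_31 = (-0.05)(-0.05) − (-0.40)(0.90) = 0.3625
  C_32 = −[(0.75)(-0.05) − (-0.40)(-0.25)] = 0.1375
  C_33 = (0.75)(0.90) − (-0.05)(-0.25) = 0.6625
det(I−A) = Σ_j (I−A)_1j·C_1j = (0.75)(0.8550) + (-0.05)(0.2475) + (-0.40)(0.1800) = 0.556875
adj(I−A) = Cᵀ =
  [ 0.8550   0.0475   0.3625]
  [ 0.2475   0.6325   0.1375]
  [ 0.1800   0.0100   0.6625]
(I − A)⁻¹ = adj(I−A) / det(I−A) ≈
  [   1.5354     0.0853     0.6510]
  [   0.4444     1.1358     0.2469]
  [   0.3232     0.0180     1.1897]
x = (I − A)⁻¹ d = adj(I−A)·d / det(I−A), with det(I−A) = 0.556875:
  x_1 = (0.8550·150 + 0.0475·575 + 0.3625·975) / 0.556875 = 509.00 / 0.556875 ≈ 914.029
  x_2 = (0.2475·150 + 0.6325·575 + 0.1375·975) / 0.556875 = 534.875 / 0.556875 ≈ 960.494
  x_3 = (0.1800·150 + 0.0100·575 + 0.6625·975) / 0.556875 = 678.6875 / 0.556875 ≈ 1218.743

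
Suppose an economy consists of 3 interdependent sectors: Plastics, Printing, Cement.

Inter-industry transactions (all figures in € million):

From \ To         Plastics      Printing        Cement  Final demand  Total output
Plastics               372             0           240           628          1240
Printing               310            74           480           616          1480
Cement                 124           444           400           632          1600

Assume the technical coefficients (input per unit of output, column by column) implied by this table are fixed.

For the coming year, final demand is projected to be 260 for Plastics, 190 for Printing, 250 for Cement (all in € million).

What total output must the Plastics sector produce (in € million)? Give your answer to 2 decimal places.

Technical coefficients a_ij = z_ij / X_j:
  a_11 = 372/1240 = 0.30, a_21 = 310/1240 = 0.25, a_31 = 124/1240 = 0.10
  a_12 = 0/1480 = 0.00, a_22 = 74/1480 = 0.05, a_32 = 444/1480 = 0.30
  a_13 = 240/1600 = 0.15, a_23 = 480/1600 = 0.30, a_33 = 400/1600 = 0.25
I − A =
  [   0.70     0.00    -0.15]
  [  -0.25     0.95    -0.30]
  [  -0.10    -0.30     0.75]
Cofactors of I−A, C_ij = (−1)^(i+j)·(minor ij) (rows/columns in the sector order above):
  C_11 = (0.95)(0.75) − (-0.30)(-0.30) = 0.6225
  C_12 = −[(-0.25)(0.75) − (-0.30)(-0.10)] = 0.2175
  C_13 = (-0.25)(-0.30) − (0.95)(-0.10) = 0.1700
  C_21 = −[(0.00)(0.75) − (-0.15)(-0.30)] = 0.0450
  C_22 = (0.70)(0.75) − (-0.15)(-0.10) = 0.5100
  C_23 = −[(0.70)(-0.30) − (0.00)(-0.10)] = 0.2100
  C_31 = (0.00)(-0.30) − (-0.15)(0.95) = 0.1425
  C_32 = −[(0.70)(-0.30) − (-0.15)(-0.25)] = 0.2475
  C_33 = (0.70)(0.95) − (0.00)(-0.25) = 0.6650
det(I−A) = Σ_j (I−A)_1j·C_1j = (0.70)(0.6225) + (0.00)(0.2175) + (-0.15)(0.1700) = 0.41025
adj(I−A) = Cᵀ =
  [ 0.6225   0.0450   0.1425]
  [ 0.2175   0.5100   0.2475]
  [ 0.1700   0.2100   0.6650]
(I − A)⁻¹ = adj(I−A) / det(I−A) ≈
  [   1.5174     0.1097     0.3473]
  [   0.5302     1.2431     0.6033]
  [   0.4144     0.5119     1.6210]
x = (I − A)⁻¹ d = adj(I−A)·d / det(I−A), with det(I−A) = 0.41025:
  x_1 = (0.6225·260 + 0.0450·190 + 0.1425·250) / 0.41025 = 206.025 / 0.41025 ≈ 502.19
  x_2 = (0.2175·260 + 0.5100·190 + 0.2475·250) / 0.41025 = 215.325 / 0.41025 ≈ 524.86
  x_3 = (0.1700·260 + 0.2100·190 + 0.6650·250) / 0.41025 = 250.35 / 0.41025 ≈ 610.24

x_1 = 502.19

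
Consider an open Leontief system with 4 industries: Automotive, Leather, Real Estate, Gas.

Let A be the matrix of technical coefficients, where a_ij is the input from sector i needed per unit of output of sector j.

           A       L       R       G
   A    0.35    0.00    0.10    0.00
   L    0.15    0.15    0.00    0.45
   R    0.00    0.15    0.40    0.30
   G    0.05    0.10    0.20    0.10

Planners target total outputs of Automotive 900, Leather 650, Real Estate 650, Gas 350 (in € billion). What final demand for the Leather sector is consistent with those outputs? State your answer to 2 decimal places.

I − A =
  [   0.65     0.00    -0.10     0.00]
  [  -0.15     0.85     0.00    -0.45]
  [   0.00    -0.15     0.60    -0.30]
  [  -0.05    -0.10    -0.20     0.90]
d = (I − A) x:
  d_A = (+0.65)·900 + (+0.00)·650 + (-0.10)·650 + (+0.00)·350 = 520.00
  d_L = (-0.15)·900 + (+0.85)·650 + (+0.00)·650 + (-0.45)·350 = 260.00
  d_R = (+0.00)·900 + (-0.15)·650 + (+0.60)·650 + (-0.30)·350 = 187.50
  d_G = (-0.05)·900 + (-0.10)·650 + (-0.20)·650 + (+0.90)·350 = 75.00

d_L = 260.00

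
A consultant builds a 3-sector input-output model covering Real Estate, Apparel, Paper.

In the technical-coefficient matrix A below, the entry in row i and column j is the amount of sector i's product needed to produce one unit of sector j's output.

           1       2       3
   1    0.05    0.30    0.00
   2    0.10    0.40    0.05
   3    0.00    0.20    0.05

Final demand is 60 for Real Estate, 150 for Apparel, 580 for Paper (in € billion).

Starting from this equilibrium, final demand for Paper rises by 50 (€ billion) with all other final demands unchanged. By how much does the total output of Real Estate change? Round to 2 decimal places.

Δx_1 = 1.49

I − A =
  [   0.95    -0.30     0.00]
  [  -0.10     0.60    -0.05]
  [   0.00    -0.20     0.95]
Cofactors of I−A, C_ij = (−1)^(i+j)·(minor ij) (rows/columns in the sector order above):
  C_11 = (0.60)(0.95) − (-0.05)(-0.20) = 0.5600
  C_12 = −[(-0.10)(0.95) − (-0.05)(0.00)] = 0.0950
  C_13 = (-0.10)(-0.20) − (0.60)(0.00) = 0.0200
  C_21 = −[(-0.30)(0.95) − (0.00)(-0.20)] = 0.2850
  C_22 = (0.95)(0.95) − (0.00)(0.00) = 0.9025
  C_23 = −[(0.95)(-0.20) − (-0.30)(0.00)] = 0.1900
  C_31 = (-0.30)(-0.05) − (0.00)(0.60) = 0.0150
  C_32 = −[(0.95)(-0.05) − (0.00)(-0.10)] = 0.0475
  C_33 = (0.95)(0.60) − (-0.30)(-0.10) = 0.5400
det(I−A) = Σ_j (I−A)_1j·C_1j = (0.95)(0.5600) + (-0.30)(0.0950) + (0.00)(0.0200) = 0.5035
adj(I−A) = Cᵀ =
  [ 0.5600   0.2850   0.0150]
  [ 0.0950   0.9025   0.0475]
  [ 0.0200   0.1900   0.5400]
(I − A)⁻¹ = adj(I−A) / det(I−A) ≈
  [   1.1122     0.5660     0.0298]
  [   0.1887     1.7925     0.0943]
  [   0.0397     0.3774     1.0725]
Δx = (I − A)⁻¹ Δd with Δd having +50 in the Paper component and 0 elsewhere.
So Δx_1 = L_13 · (+50), where L_13 = adj(I−A)_13 / det(I−A) = 0.0150 / 0.5035.
Δx_1 = 0.0150 × (+50) / 0.5035 = 0.75 / 0.5035 ≈ 1.49.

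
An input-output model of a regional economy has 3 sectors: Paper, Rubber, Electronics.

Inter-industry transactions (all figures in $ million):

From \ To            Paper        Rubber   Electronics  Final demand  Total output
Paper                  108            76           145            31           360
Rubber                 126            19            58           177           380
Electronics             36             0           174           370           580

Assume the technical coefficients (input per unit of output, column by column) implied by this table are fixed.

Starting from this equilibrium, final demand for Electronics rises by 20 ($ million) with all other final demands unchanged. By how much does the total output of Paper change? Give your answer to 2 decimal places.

Technical coefficients a_ij = z_ij / X_j:
  a_PP = 108/360 = 0.30, a_RP = 126/360 = 0.35, a_EP = 36/360 = 0.10
  a_PR = 76/380 = 0.20, a_RR = 19/380 = 0.05, a_ER = 0/380 = 0.00
  a_PE = 145/580 = 0.25, a_RE = 58/580 = 0.10, a_EE = 174/580 = 0.30
I − A =
  [   0.70    -0.20    -0.25]
  [  -0.35     0.95    -0.10]
  [  -0.10     0.00     0.70]
Cofactors of I−A, C_ij = (−1)^(i+j)·(minor ij) (rows/columns in the sector order above):
  C_11 = (0.95)(0.70) − (-0.10)(0.00) = 0.6650
  C_12 = −[(-0.35)(0.70) − (-0.10)(-0.10)] = 0.2550
  C_13 = (-0.35)(0.00) − (0.95)(-0.10) = 0.0950
  C_21 = −[(-0.20)(0.70) − (-0.25)(0.00)] = 0.1400
  C_22 = (0.70)(0.70) − (-0.25)(-0.10) = 0.4650
  C_23 = −[(0.70)(0.00) − (-0.20)(-0.10)] = 0.0200
  C_31 = (-0.20)(-0.10) − (-0.25)(0.95) = 0.2575
  C_32 = −[(0.70)(-0.10) − (-0.25)(-0.35)] = 0.1575
  C_33 = (0.70)(0.95) − (-0.20)(-0.35) = 0.5950
det(I−A) = Σ_j (I−A)_1j·C_1j = (0.70)(0.6650) + (-0.20)(0.2550) + (-0.25)(0.0950) = 0.39075
adj(I−A) = Cᵀ =
  [ 0.6650   0.1400   0.2575]
  [ 0.2550   0.4650   0.1575]
  [ 0.0950   0.0200   0.5950]
(I − A)⁻¹ = adj(I−A) / det(I−A) ≈
  [   1.7019     0.3583     0.6590]
  [   0.6526     1.1900     0.4031]
  [   0.2431     0.0512     1.5227]
Δx = (I − A)⁻¹ Δd with Δd having +20 in the Electronics component and 0 elsewhere.
So Δx_P = L_PE · (+20), where L_PE = adj(I−A)_PE / det(I−A) = 0.2575 / 0.39075.
Δx_P = 0.2575 × (+20) / 0.39075 = 5.15 / 0.39075 ≈ 13.18.

Δx_P = 13.18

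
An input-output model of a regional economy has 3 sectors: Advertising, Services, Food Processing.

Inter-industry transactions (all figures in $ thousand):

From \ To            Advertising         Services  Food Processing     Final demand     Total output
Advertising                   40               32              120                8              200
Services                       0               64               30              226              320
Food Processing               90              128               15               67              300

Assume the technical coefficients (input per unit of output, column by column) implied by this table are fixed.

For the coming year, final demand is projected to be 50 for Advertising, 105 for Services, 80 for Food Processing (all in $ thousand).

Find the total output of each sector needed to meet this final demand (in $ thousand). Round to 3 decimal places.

Technical coefficients a_ij = z_ij / X_j:
  a_AA = 40/200 = 0.20, a_SA = 0/200 = 0.00, a_FA = 90/200 = 0.45
  a_AS = 32/320 = 0.10, a_SS = 64/320 = 0.20, a_FS = 128/320 = 0.40
  a_AF = 120/300 = 0.40, a_SF = 30/300 = 0.10, a_FF = 15/300 = 0.05
I − A =
  [   0.80    -0.10    -0.40]
  [   0.00     0.80    -0.10]
  [  -0.45    -0.40     0.95]
Cofactors of I−A, C_ij = (−1)^(i+j)·(minor ij) (rows/columns in the sector order above):
  C_11 = (0.80)(0.95) − (-0.10)(-0.40) = 0.7200
  C_12 = −[(0.00)(0.95) − (-0.10)(-0.45)] = 0.0450
  C_13 = (0.00)(-0.40) − (0.80)(-0.45) = 0.3600
  C_21 = −[(-0.10)(0.95) − (-0.40)(-0.40)] = 0.2550
  C_22 = (0.80)(0.95) − (-0.40)(-0.45) = 0.5800
  C_23 = −[(0.80)(-0.40) − (-0.10)(-0.45)] = 0.3650
  C_31 = (-0.10)(-0.10) − (-0.40)(0.80) = 0.3300
  C_32 = −[(0.80)(-0.10) − (-0.40)(0.00)] = 0.0800
  C_33 = (0.80)(0.80) − (-0.10)(0.00) = 0.6400
det(I−A) = Σ_j (I−A)_1j·C_1j = (0.80)(0.7200) + (-0.10)(0.0450) + (-0.40)(0.3600) = 0.4275
adj(I−A) = Cᵀ =
  [ 0.7200   0.2550   0.3300]
  [ 0.0450   0.5800   0.0800]
  [ 0.3600   0.3650   0.6400]
(I − A)⁻¹ = adj(I−A) / det(I−A) ≈
  [   1.6842     0.5965     0.7719]
  [   0.1053     1.3567     0.1871]
  [   0.8421     0.8538     1.4971]
x = (I − A)⁻¹ d = adj(I−A)·d / det(I−A), with det(I−A) = 0.4275:
  x_A = (0.7200·50 + 0.2550·105 + 0.3300·80) / 0.4275 = 89.175 / 0.4275 ≈ 208.596
  x_S = (0.0450·50 + 0.5800·105 + 0.0800·80) / 0.4275 = 69.55 / 0.4275 ≈ 162.690
  x_F = (0.3600·50 + 0.3650·105 + 0.6400·80) / 0.4275 = 107.525 / 0.4275 ≈ 251.520

x_A = 208.596, x_S = 162.690, x_F = 251.520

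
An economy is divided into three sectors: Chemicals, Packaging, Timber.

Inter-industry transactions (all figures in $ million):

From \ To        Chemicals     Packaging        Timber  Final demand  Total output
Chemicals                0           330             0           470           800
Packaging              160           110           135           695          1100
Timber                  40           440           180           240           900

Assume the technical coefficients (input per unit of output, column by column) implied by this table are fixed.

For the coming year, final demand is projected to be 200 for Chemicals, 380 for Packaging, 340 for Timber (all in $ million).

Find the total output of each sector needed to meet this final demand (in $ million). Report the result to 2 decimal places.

Technical coefficients a_ij = z_ij / X_j:
  a_CC = 0/800 = 0.00, a_PC = 160/800 = 0.20, a_TC = 40/800 = 0.05
  a_CP = 330/1100 = 0.30, a_PP = 110/1100 = 0.10, a_TP = 440/1100 = 0.40
  a_CT = 0/900 = 0.00, a_PT = 135/900 = 0.15, a_TT = 180/900 = 0.20
I − A =
  [   1.00    -0.30     0.00]
  [  -0.20     0.90    -0.15]
  [  -0.05    -0.40     0.80]
Cofactors of I−A, C_ij = (−1)^(i+j)·(minor ij) (rows/columns in the sector order above):
  C_11 = (0.90)(0.80) − (-0.15)(-0.40) = 0.6600
  C_12 = −[(-0.20)(0.80) − (-0.15)(-0.05)] = 0.1675
  C_13 = (-0.20)(-0.40) − (0.90)(-0.05) = 0.1250
  C_21 = −[(-0.30)(0.80) − (0.00)(-0.40)] = 0.2400
  C_22 = (1.00)(0.80) − (0.00)(-0.05) = 0.8000
  C_23 = −[(1.00)(-0.40) − (-0.30)(-0.05)] = 0.4150
  C_31 = (-0.30)(-0.15) − (0.00)(0.90) = 0.0450
  C_32 = −[(1.00)(-0.15) − (0.00)(-0.20)] = 0.1500
  C_33 = (1.00)(0.90) − (-0.30)(-0.20) = 0.8400
det(I−A) = Σ_j (I−A)_1j·C_1j = (1.00)(0.6600) + (-0.30)(0.1675) + (0.00)(0.1250) = 0.60975
adj(I−A) = Cᵀ =
  [ 0.6600   0.2400   0.0450]
  [ 0.1675   0.8000   0.1500]
  [ 0.1250   0.4150   0.8400]
(I − A)⁻¹ = adj(I−A) / det(I−A) ≈
  [   1.0824     0.3936     0.0738]
  [   0.2747     1.3120     0.2460]
  [   0.2050     0.6806     1.3776]
x = (I − A)⁻¹ d = adj(I−A)·d / det(I−A), with det(I−A) = 0.60975:
  x_C = (0.6600·200 + 0.2400·380 + 0.0450·340) / 0.60975 = 238.50 / 0.60975 ≈ 391.14
  x_P = (0.1675·200 + 0.8000·380 + 0.1500·340) / 0.60975 = 388.50 / 0.60975 ≈ 637.15
  x_T = (0.1250·200 + 0.4150·380 + 0.8400·340) / 0.60975 = 468.30 / 0.60975 ≈ 768.02

x_C = 391.14, x_P = 637.15, x_T = 768.02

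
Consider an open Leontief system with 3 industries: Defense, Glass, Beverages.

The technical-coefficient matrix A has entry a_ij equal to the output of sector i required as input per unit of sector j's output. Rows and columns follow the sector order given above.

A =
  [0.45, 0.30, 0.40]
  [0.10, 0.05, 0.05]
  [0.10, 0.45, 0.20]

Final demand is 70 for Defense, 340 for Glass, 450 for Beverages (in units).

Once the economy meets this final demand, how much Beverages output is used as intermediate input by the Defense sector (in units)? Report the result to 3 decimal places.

z_BD = 114.825

I − A =
  [   0.55    -0.30    -0.40]
  [  -0.10     0.95    -0.05]
  [  -0.10    -0.45     0.80]
Cofactors of I−A, C_ij = (−1)^(i+j)·(minor ij) (rows/columns in the sector order above):
  C_11 = (0.95)(0.80) − (-0.05)(-0.45) = 0.7375
  C_12 = −[(-0.10)(0.80) − (-0.05)(-0.10)] = 0.0850
  C_13 = (-0.10)(-0.45) − (0.95)(-0.10) = 0.1400
  C_21 = −[(-0.30)(0.80) − (-0.40)(-0.45)] = 0.4200
  C_22 = (0.55)(0.80) − (-0.40)(-0.10) = 0.4000
  C_23 = −[(0.55)(-0.45) − (-0.30)(-0.10)] = 0.2775
  C_31 = (-0.30)(-0.05) − (-0.40)(0.95) = 0.3950
  C_32 = −[(0.55)(-0.05) − (-0.40)(-0.10)] = 0.0675
  C_33 = (0.55)(0.95) − (-0.30)(-0.10) = 0.4925
det(I−A) = Σ_j (I−A)_1j·C_1j = (0.55)(0.7375) + (-0.30)(0.0850) + (-0.40)(0.1400) = 0.324125
adj(I−A) = Cᵀ =
  [ 0.7375   0.4200   0.3950]
  [ 0.0850   0.4000   0.0675]
  [ 0.1400   0.2775   0.4925]
(I − A)⁻¹ = adj(I−A) / det(I−A) ≈
  [   2.2754     1.2958     1.2187]
  [   0.2622     1.2341     0.2083]
  [   0.4319     0.8562     1.5195]
First solve x = (I − A)⁻¹ d = adj(I−A)·d / det(I−A); in particular x_D = (0.7375·70 + 0.4200·340 + 0.3950·450) / 0.324125 = 372.175 / 0.324125 ≈ 1148.24528.
Intermediate flow from B to D: z_BD = a_BD · x_D = 0.10 × 372.175 / 0.324125 = 37.2175 / 0.324125 ≈ 114.825.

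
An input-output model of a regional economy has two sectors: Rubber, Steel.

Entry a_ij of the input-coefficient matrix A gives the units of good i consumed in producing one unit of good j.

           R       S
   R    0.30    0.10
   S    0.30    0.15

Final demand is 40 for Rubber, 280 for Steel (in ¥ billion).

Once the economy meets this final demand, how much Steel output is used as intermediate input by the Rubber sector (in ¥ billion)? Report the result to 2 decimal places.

z_SR = 32.92

I − A =
  [   0.70    -0.10]
  [  -0.30     0.85]
det(I−A) = (0.70)(0.85) − (-0.10)(-0.30) = 0.5650
adj(I−A) = [[0.85, 0.10], [0.30, 0.70]]
(I − A)⁻¹ = adj(I−A) / det(I−A) ≈
  [   1.5044     0.1770]
  [   0.5310     1.2389]
First solve x = (I − A)⁻¹ d = adj(I−A)·d / det(I−A); in particular x_R = (0.85·40 + 0.10·280) / 0.5650 = 62.00 / 0.5650 ≈ 109.7345.
Intermediate flow from S to R: z_SR = a_SR · x_R = 0.30 × 62.00 / 0.5650 = 18.60 / 0.5650 ≈ 32.92.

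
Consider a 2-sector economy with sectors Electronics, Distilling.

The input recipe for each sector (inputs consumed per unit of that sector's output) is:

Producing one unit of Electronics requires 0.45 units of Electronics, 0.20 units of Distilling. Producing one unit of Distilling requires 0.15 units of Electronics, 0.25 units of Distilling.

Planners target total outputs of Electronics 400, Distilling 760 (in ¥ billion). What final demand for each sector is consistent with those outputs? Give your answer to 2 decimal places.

d_E = 106.00, d_D = 490.00

I − A =
  [   0.55    -0.15]
  [  -0.20     0.75]
d = (I − A) x:
  d_E = (+0.55)·400 + (-0.15)·760 = 106.00
  d_D = (-0.20)·400 + (+0.75)·760 = 490.00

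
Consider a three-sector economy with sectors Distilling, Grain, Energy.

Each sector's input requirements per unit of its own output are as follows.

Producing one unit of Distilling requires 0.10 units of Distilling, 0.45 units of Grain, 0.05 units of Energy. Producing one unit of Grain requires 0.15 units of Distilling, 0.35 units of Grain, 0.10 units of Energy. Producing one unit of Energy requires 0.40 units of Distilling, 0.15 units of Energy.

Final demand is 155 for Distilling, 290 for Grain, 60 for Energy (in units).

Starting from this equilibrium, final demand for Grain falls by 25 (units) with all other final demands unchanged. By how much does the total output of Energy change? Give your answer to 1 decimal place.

Δx_3 = -6.0

I − A =
  [   0.90    -0.15    -0.40]
  [  -0.45     0.65     0.00]
  [  -0.05    -0.10     0.85]
Cofactors of I−A, C_ij = (−1)^(i+j)·(minor ij) (rows/columns in the sector order above):
  C_11 = (0.65)(0.85) − (0.00)(-0.10) = 0.5525
  C_12 = −[(-0.45)(0.85) − (0.00)(-0.05)] = 0.3825
  C_13 = (-0.45)(-0.10) − (0.65)(-0.05) = 0.0775
  C_21 = −[(-0.15)(0.85) − (-0.40)(-0.10)] = 0.1675
  C_22 = (0.90)(0.85) − (-0.40)(-0.05) = 0.7450
  C_23 = −[(0.90)(-0.10) − (-0.15)(-0.05)] = 0.0975
  C_31 = (-0.15)(0.00) − (-0.40)(0.65) = 0.2600
  C_32 = −[(0.90)(0.00) − (-0.40)(-0.45)] = 0.1800
  C_33 = (0.90)(0.65) − (-0.15)(-0.45) = 0.5175
det(I−A) = Σ_j (I−A)_1j·C_1j = (0.90)(0.5525) + (-0.15)(0.3825) + (-0.40)(0.0775) = 0.408875
adj(I−A) = Cᵀ =
  [ 0.5525   0.1675   0.2600]
  [ 0.3825   0.7450   0.1800]
  [ 0.0775   0.0975   0.5175]
(I − A)⁻¹ = adj(I−A) / det(I−A) ≈
  [   1.3513     0.4097     0.6359]
  [   0.9355     1.8221     0.4402]
  [   0.1895     0.2385     1.2657]
Δx = (I − A)⁻¹ Δd with Δd having -25 in the Grain component and 0 elsewhere.
So Δx_3 = L_32 · (-25), where L_32 = adj(I−A)_32 / det(I−A) = 0.0975 / 0.408875.
Δx_3 = 0.0975 × (-25) / 0.408875 = -2.4375 / 0.408875 ≈ -6.0.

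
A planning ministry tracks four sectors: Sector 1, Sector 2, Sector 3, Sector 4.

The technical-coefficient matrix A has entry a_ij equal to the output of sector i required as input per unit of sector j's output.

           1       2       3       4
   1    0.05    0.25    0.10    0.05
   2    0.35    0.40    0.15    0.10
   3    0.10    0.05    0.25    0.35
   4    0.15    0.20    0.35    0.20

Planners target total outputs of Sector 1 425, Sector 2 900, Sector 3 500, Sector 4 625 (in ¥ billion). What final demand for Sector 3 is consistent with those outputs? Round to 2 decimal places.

d_3 = 68.75

I − A =
  [   0.95    -0.25    -0.10    -0.05]
  [  -0.35     0.60    -0.15    -0.10]
  [  -0.10    -0.05     0.75    -0.35]
  [  -0.15    -0.20    -0.35     0.80]
d = (I − A) x:
  d_1 = (+0.95)·425 + (-0.25)·900 + (-0.10)·500 + (-0.05)·625 = 97.50
  d_2 = (-0.35)·425 + (+0.60)·900 + (-0.15)·500 + (-0.10)·625 = 253.75
  d_3 = (-0.10)·425 + (-0.05)·900 + (+0.75)·500 + (-0.35)·625 = 68.75
  d_4 = (-0.15)·425 + (-0.20)·900 + (-0.35)·500 + (+0.80)·625 = 81.25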